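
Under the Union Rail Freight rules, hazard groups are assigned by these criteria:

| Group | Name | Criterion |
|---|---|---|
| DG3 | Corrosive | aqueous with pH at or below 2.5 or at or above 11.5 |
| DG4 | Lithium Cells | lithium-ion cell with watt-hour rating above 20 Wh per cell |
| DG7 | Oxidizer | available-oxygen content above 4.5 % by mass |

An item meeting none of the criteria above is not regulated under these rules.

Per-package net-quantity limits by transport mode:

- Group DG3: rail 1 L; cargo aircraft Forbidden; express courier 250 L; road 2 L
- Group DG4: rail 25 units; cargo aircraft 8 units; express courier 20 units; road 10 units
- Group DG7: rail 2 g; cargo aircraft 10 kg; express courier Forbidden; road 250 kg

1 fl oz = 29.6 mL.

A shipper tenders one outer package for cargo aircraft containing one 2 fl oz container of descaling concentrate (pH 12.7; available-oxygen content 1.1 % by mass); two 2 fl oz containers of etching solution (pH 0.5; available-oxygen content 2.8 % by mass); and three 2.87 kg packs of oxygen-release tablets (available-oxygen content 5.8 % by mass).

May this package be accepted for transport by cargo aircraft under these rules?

No

With pH 12.7 (≥ 11.5), the descaling concentrate falls in Group DG3.
pH 0.5 meets the Group DG3 criterion (Corrosive), so the etching solution is Group DG3.
The oxygen-release tablets have available-oxygen content 5.8 % by mass, which is > 4.5 % by mass, so they are Group DG7 (Oxidizer).
Group DG7 quantity: three 2.87 kg packs = 8.61 kg.
That is within the Group DG7 cargo aircraft limit of 10 kg.
Total Group DG3: (one 2 fl oz container = 59.2 mL) + (two 2 fl oz containers = 118.4 mL) = 177.6 mL.
By cargo aircraft, Group DG3 is Forbidden regardless of quantity.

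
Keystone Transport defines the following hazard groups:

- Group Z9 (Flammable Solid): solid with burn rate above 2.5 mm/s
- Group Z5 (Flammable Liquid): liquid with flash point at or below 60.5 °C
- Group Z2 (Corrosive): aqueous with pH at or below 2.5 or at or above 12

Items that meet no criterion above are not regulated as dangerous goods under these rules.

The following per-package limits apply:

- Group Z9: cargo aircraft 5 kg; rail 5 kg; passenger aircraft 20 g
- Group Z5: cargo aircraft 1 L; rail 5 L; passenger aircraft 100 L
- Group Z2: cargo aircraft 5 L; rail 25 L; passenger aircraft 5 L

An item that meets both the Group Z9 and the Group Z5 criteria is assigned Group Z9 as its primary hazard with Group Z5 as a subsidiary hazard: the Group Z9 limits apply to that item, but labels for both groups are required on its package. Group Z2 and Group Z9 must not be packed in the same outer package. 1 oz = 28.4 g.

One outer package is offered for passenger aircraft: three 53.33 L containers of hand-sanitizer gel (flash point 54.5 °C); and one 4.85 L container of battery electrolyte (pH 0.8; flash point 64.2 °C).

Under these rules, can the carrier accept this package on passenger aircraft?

Flash point 54.5 °C meets the Group Z5 criterion (Flammable Liquid), so the hand-sanitizer gel is Group Z5.
pH 0.8 meets the Group Z2 criterion (Corrosive), so the battery electrolyte is Group Z2.
Group Z5 quantity: three 53.33 L containers = 159.99 L.
159.99 L exceeds the passenger aircraft limit of 100 L for Group Z5.
Group Z2 quantity: 4.85 L.
4.85 L ≤ 5 L (passenger aircraft limit, Group Z2) — within limit.
The segregation rule (Group Z2 with Group Z9) does not apply to Group Z5 with Group Z2.

No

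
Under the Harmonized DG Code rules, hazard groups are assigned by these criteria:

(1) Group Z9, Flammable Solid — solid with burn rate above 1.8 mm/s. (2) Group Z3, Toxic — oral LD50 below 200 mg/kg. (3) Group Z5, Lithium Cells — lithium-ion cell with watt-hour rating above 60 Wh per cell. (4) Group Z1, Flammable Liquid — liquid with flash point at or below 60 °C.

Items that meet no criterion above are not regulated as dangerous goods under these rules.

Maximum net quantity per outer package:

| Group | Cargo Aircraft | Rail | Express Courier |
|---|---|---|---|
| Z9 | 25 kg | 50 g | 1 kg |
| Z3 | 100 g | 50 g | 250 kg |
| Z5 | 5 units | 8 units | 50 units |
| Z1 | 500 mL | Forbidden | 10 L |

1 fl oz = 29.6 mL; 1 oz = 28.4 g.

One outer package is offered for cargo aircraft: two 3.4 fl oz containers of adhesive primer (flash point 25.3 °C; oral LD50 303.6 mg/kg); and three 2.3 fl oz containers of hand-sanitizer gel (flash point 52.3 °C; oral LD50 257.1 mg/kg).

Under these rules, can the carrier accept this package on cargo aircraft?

Flash point 25.3 °C meets the Group Z1 criterion (Flammable Liquid), so the adhesive primer is Group Z1.
With flash point 52.3 °C (≤ 60 °C), the hand-sanitizer gel falls in Group Z1.
Total Group Z1: (two 3.4 fl oz containers = 201.28 mL) + (three 2.3 fl oz containers = 204.24 mL) = 405.52 mL.
405.52 mL is within the cargo aircraft limit of 500 mL for Group Z1.

Yes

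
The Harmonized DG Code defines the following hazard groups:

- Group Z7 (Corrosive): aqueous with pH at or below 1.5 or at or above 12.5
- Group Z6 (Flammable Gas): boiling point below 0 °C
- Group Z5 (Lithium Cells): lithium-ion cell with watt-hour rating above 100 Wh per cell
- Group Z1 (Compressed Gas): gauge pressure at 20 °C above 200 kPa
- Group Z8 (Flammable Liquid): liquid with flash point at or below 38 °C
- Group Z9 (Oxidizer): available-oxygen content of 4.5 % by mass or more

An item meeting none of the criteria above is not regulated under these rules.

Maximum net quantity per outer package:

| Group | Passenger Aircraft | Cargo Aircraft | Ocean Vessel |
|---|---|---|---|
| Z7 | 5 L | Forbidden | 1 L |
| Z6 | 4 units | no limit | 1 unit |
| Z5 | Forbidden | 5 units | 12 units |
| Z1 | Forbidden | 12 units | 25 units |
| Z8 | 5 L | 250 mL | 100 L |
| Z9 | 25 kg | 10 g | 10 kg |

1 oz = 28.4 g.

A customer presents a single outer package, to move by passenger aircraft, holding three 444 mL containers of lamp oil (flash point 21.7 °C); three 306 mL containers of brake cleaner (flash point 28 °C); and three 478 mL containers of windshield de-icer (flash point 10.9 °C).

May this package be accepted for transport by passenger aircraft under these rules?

Flash point 21.7 °C meets the Group Z8 criterion (Flammable Liquid), so the lamp oil is Group Z8.
The brake cleaner has flash point 28 °C, which is ≤ 38 °C, so it is Group Z8 (Flammable Liquid).
Flash point 10.9 °C meets the Group Z8 criterion (Flammable Liquid), so the windshield de-icer is Group Z8.
Total Group Z8: (three 444 mL containers = 1.332 L) + (three 306 mL containers = 918 mL) + (three 478 mL containers = 1.434 L) = 3.684 L.
3.684 L ≤ 5 L (passenger aircraft limit, Group Z8) — within limit.

Yes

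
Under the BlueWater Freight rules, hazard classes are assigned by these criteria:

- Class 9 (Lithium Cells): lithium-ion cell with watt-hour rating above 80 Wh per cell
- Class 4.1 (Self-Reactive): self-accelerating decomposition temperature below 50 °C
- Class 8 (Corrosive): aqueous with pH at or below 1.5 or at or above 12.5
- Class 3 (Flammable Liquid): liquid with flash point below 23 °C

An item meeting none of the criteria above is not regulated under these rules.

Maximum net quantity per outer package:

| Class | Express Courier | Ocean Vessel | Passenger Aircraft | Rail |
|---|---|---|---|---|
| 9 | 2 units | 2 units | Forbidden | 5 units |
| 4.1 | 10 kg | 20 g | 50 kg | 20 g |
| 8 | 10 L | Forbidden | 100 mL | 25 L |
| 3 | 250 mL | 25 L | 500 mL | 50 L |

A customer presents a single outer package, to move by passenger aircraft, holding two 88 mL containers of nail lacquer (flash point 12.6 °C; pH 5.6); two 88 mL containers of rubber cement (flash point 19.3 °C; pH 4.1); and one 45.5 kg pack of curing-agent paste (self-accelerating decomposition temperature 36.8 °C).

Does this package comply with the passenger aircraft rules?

Yes

With flash point 12.6 °C (< 23 °C), the nail lacquer falls in Class 3.
The rubber cement has flash point 19.3 °C, which is < 23 °C, so it is Class 3 (Flammable Liquid).
With self-accelerating decomposition temperature 36.8 °C (< 50 °C), the curing-agent paste falls in Class 4.1.
Class 3 net quantity: (two 88 mL containers = 176 mL) + (two 88 mL containers = 176 mL) = 352 mL.
352 mL is within the passenger aircraft limit of 500 mL for Class 3.
Class 4.1 quantity: 45.5 kg.
45.5 kg ≤ 50 kg (passenger aircraft limit, Class 4.1) — within limit.
Every hazard class is within its passenger aircraft limit and no segregation rule is violated.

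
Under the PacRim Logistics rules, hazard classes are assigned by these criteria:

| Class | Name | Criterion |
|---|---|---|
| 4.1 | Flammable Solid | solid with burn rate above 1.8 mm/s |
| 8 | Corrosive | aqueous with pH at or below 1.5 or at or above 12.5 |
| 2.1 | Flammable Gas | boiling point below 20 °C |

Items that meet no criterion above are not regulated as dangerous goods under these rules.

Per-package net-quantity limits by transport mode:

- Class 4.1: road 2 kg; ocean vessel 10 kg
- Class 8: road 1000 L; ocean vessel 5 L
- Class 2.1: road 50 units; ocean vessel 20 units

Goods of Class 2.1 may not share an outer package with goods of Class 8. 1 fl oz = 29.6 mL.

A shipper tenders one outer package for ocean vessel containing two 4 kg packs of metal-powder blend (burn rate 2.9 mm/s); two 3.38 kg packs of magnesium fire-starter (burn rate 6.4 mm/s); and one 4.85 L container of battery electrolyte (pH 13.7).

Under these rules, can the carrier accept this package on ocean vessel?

No

Metal-powder blend: burn rate 2.9 mm/s > 1.8 mm/s → Class 4.1 (Flammable Solid).
The magnesium fire-starter has burn rate 6.4 mm/s, which is > 1.8 mm/s, so it is Class 4.1 (Flammable Solid).
The battery electrolyte has pH 13.7, which is ≥ 12.5, so it is Class 8 (Corrosive).
Class 4.1 net quantity: (two 4 kg packs = 8 kg) + (two 3.38 kg packs = 6.76 kg) = 14.76 kg.
That exceeds the Class 4.1 ocean vessel limit of 10 kg.
Class 8 quantity: 4.85 L.
4.85 L ≤ 5 L (ocean vessel limit, Class 8) — within limit.
The segregation rule (Class 2.1 with Class 8) does not apply to Class 4.1 with Class 8.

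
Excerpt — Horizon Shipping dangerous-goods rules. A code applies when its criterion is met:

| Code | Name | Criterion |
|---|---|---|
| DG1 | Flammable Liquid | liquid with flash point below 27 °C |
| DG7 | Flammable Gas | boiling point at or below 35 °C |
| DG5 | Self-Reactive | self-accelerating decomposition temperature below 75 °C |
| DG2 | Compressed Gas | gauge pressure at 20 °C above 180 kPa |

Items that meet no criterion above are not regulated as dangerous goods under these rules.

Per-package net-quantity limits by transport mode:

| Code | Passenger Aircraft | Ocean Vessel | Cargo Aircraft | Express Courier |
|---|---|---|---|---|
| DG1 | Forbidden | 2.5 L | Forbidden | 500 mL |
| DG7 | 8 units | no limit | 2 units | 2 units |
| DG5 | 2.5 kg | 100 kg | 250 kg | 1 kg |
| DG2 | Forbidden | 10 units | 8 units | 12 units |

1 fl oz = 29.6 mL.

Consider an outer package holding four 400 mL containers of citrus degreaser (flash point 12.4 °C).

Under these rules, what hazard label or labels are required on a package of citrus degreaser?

Flash point 12.4 °C meets the Code DG1 criterion (Flammable Liquid), so the citrus degreaser is Code DG1.
Only the Code DG1 label is required.

Code DG1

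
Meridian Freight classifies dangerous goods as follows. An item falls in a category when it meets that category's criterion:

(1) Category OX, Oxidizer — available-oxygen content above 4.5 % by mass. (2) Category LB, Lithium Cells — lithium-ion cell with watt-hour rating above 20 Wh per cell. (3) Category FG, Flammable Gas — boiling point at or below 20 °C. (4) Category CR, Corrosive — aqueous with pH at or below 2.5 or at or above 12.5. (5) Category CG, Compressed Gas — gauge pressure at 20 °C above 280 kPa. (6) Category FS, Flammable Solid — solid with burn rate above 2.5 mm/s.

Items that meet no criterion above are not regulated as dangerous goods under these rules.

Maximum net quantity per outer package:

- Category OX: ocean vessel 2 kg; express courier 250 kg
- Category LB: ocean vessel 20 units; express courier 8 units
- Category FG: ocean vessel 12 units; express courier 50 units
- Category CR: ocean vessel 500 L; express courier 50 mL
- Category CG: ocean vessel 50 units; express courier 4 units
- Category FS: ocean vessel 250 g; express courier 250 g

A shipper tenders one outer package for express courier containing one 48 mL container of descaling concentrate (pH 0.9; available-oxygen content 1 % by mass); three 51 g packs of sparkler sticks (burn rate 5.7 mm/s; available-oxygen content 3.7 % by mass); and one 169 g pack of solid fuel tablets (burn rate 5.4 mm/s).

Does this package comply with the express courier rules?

Descaling concentrate: pH 0.9 ≤ 2.5 → Category CR (Corrosive).
With burn rate 5.7 mm/s (> 2.5 mm/s), the sparkler sticks fall in Category FS.
Burn rate 5.4 mm/s meets the Category FS criterion (Flammable Solid), so the solid fuel tablets are Category FS.
Total Category FS: (three 51 g packs = 153 g) + 169 g = 322 g.
322 g exceeds the express courier limit of 250 g for Category FS.
Category CR quantity: 48 mL.
That is within the Category CR express courier limit of 50 mL.

No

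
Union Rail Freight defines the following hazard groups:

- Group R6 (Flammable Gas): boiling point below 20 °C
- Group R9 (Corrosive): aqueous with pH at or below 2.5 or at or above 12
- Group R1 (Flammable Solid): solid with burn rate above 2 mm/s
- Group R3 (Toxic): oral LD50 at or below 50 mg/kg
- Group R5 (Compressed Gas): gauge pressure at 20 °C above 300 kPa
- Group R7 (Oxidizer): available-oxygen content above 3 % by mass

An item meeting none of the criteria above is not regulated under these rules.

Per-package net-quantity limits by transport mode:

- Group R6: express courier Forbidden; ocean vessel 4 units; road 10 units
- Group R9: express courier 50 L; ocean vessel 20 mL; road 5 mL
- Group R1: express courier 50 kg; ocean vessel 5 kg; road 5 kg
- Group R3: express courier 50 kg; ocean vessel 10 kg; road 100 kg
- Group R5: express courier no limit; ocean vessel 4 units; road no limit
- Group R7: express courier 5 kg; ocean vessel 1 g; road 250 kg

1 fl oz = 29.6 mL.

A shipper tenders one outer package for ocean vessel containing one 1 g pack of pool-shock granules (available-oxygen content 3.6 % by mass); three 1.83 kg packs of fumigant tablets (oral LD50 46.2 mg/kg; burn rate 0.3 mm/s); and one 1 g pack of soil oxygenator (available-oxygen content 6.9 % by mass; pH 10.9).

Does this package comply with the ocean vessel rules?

No

Pool-shock granules: available-oxygen content 3.6 % by mass > 3 % by mass → Group R7 (Oxidizer).
The fumigant tablets have oral LD50 46.2 mg/kg, which is ≤ 50 mg/kg, so they are Group R3 (Toxic).
The soil oxygenator has available-oxygen content 6.9 % by mass, which is > 3 % by mass, so it is Group R7 (Oxidizer).
Total Group R7: 1 g + 1 g = 2 g.
2 g > 1 g (ocean vessel limit, Group R7) — over the limit.
Group R3 quantity: three 1.83 kg packs = 5.49 kg.
That is within the Group R3 ocean vessel limit of 10 kg.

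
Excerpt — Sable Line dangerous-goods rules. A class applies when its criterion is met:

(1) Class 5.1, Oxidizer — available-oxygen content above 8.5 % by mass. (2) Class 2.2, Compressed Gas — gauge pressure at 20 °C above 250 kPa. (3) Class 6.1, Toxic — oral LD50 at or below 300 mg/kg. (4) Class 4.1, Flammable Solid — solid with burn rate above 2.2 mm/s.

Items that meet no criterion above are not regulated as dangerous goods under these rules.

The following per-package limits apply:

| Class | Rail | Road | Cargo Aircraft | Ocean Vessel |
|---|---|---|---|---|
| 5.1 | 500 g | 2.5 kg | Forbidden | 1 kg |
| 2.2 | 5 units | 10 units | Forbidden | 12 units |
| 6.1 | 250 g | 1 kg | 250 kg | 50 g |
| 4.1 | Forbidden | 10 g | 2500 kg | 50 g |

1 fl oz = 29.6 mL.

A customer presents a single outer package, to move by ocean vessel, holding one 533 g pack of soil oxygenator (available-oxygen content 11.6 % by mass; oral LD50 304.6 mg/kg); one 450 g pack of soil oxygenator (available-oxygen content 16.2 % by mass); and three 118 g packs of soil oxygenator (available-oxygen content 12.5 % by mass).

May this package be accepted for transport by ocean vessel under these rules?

No

With available-oxygen content 11.6 % by mass (> 8.5 % by mass), the soil oxygenator falls in Class 5.1.
Available-oxygen content 16.2 % by mass meets the Class 5.1 criterion (Oxidizer), so the soil oxygenator is Class 5.1.
Soil oxygenator: available-oxygen content 12.5 % by mass > 8.5 % by mass → Class 5.1 (Oxidizer).
Total Class 5.1: 533 g + 450 g + (three 118 g packs = 354 g) = 1.337 kg.
1.337 kg exceeds the ocean vessel limit of 1 kg for Class 5.1.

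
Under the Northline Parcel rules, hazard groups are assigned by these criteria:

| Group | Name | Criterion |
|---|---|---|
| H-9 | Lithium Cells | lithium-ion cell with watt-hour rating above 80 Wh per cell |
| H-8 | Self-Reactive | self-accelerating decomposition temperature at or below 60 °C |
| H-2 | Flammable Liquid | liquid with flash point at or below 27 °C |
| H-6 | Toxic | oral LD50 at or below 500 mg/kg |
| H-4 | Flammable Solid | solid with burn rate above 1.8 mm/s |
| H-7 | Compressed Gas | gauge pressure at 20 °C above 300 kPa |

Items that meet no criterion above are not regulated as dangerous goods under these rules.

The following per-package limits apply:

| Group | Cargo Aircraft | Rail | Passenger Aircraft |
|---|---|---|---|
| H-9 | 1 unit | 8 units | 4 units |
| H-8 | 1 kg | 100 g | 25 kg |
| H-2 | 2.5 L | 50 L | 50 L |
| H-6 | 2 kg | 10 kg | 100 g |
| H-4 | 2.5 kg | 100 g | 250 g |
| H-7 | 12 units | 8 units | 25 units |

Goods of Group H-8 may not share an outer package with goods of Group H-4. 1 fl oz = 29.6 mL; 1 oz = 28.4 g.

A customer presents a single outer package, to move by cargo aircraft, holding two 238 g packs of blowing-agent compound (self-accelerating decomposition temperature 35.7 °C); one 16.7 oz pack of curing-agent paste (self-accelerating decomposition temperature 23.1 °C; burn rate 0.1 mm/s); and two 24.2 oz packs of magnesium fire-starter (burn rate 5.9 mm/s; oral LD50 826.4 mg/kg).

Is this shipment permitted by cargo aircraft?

No

The blowing-agent compound has self-accelerating decomposition temperature 35.7 °C, which is ≤ 60 °C, so it is Group H-8 (Self-Reactive).
The curing-agent paste has self-accelerating decomposition temperature 23.1 °C, which is ≤ 60 °C, so it is Group H-8 (Self-Reactive).
Burn rate 5.9 mm/s meets the Group H-4 criterion (Flammable Solid), so the magnesium fire-starter is Group H-4.
Total Group H-8: (two 238 g packs = 476 g) + (one 16.7 oz pack = 474.28 g) = 950.28 g.
950.28 g is within the cargo aircraft limit of 1 kg for Group H-8.
Group H-4 quantity: two 24.2 oz packs = 1374.56 g.
That is within the Group H-4 cargo aircraft limit of 2.5 kg.
Group H-8 and Group H-4 may not share an outer package.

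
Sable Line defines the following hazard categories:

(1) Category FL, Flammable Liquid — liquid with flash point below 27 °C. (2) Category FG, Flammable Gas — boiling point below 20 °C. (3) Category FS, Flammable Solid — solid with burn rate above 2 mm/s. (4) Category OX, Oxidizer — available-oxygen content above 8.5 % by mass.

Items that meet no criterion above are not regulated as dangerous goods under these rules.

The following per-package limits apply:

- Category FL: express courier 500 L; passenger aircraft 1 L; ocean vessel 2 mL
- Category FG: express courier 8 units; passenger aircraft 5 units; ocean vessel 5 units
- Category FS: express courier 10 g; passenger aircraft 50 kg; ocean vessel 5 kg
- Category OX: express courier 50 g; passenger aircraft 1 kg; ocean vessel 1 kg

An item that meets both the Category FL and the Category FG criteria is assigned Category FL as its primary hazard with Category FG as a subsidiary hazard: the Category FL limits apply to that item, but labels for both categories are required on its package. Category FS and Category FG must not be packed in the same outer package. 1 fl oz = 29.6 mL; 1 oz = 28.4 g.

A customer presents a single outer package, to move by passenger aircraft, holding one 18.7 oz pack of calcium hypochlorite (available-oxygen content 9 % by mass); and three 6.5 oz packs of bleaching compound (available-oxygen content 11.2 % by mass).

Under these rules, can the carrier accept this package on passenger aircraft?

With available-oxygen content 9 % by mass (> 8.5 % by mass), the calcium hypochlorite falls in Category OX.
With available-oxygen content 11.2 % by mass (> 8.5 % by mass), the bleaching compound falls in Category OX.
Total Category OX: (one 18.7 oz pack = 531.08 g) + (three 6.5 oz packs = 553.8 g) = 1084.88 g.
That exceeds the Category OX passenger aircraft limit of 1 kg.

No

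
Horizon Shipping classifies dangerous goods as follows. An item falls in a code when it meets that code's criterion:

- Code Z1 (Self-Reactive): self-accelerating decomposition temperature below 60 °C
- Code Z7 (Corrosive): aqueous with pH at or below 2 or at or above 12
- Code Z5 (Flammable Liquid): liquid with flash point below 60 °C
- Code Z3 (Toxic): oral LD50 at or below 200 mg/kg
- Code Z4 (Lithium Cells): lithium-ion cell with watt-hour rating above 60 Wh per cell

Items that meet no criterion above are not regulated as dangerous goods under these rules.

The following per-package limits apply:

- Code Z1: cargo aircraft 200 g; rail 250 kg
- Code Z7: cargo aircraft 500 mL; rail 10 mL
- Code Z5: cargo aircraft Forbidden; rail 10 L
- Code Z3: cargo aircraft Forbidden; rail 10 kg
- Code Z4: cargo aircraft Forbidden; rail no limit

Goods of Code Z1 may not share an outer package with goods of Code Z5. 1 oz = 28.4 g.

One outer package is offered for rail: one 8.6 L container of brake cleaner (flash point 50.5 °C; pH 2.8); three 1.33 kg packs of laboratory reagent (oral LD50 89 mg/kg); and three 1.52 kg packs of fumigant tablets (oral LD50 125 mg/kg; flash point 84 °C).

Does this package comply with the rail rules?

Yes

Flash point 50.5 °C meets the Code Z5 criterion (Flammable Liquid), so the brake cleaner is Code Z5.
Oral LD50 89 mg/kg meets the Code Z3 criterion (Toxic), so the laboratory reagent is Code Z3.
Oral LD50 125 mg/kg meets the Code Z3 criterion (Toxic), so the fumigant tablets are Code Z3.
Code Z5 quantity: 8.6 L.
That is within the Code Z5 rail limit of 10 L.
Code Z3 net quantity: (three 1.33 kg packs = 3.99 kg) + (three 1.52 kg packs = 4.56 kg) = 8.55 kg.
That is within the Code Z3 rail limit of 10 kg.
The segregation rule (Code Z1 with Code Z5) does not apply to Code Z5 with Code Z3.
Every hazard code is within its rail limit and no segregation rule is violated.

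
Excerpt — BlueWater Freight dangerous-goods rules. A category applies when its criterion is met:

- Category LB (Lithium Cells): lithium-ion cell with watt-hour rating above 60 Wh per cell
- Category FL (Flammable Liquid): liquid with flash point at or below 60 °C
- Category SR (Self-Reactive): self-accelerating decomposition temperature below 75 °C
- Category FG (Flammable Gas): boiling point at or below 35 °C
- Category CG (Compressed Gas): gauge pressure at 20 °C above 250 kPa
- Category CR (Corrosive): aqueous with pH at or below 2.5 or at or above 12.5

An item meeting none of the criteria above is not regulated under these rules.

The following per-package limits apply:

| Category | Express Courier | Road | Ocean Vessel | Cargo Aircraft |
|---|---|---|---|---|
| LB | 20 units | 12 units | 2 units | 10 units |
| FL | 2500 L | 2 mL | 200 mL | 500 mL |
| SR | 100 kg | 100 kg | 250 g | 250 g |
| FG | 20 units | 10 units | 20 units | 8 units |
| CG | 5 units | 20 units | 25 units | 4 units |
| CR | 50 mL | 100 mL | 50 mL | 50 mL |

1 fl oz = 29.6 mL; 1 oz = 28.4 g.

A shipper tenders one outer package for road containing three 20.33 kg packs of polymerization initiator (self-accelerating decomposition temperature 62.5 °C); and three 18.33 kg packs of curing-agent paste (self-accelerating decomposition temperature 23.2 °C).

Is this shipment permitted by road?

No

With self-accelerating decomposition temperature 62.5 °C (< 75 °C), the polymerization initiator falls in Category SR.
Self-accelerating decomposition temperature 23.2 °C meets the Category SR criterion (Self-Reactive), so the curing-agent paste is Category SR.
Category SR net quantity: (three 20.33 kg packs = 60.99 kg) + (three 18.33 kg packs = 54.99 kg) = 115.98 kg.
That exceeds the Category SR road limit of 100 kg.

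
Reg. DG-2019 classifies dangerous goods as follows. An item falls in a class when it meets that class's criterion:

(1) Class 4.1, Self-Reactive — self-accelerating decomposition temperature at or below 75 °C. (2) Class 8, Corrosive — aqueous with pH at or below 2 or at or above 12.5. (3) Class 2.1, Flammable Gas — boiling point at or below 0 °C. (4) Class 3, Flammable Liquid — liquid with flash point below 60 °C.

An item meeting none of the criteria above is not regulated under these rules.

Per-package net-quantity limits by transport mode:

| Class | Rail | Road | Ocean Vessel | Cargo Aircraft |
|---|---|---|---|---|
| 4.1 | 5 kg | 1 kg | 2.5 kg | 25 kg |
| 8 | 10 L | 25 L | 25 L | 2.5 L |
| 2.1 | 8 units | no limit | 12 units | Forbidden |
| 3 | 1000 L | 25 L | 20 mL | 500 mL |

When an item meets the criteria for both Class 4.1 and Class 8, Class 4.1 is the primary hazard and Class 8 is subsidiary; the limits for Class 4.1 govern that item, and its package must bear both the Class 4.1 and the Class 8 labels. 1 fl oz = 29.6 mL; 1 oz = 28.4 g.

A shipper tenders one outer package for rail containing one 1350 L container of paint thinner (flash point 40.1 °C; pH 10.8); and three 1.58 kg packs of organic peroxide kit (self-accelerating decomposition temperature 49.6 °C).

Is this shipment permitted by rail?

Paint thinner: flash point 40.1 °C < 60 °C → Class 3 (Flammable Liquid).
The organic peroxide kit has self-accelerating decomposition temperature 49.6 °C, which is ≤ 75 °C, so it is Class 4.1 (Self-Reactive).
Class 3 quantity: 1350 L.
That exceeds the Class 3 rail limit of 1000 L.
Class 4.1 quantity: three 1.58 kg packs = 4.74 kg.
That is within the Class 4.1 rail limit of 5 kg.

No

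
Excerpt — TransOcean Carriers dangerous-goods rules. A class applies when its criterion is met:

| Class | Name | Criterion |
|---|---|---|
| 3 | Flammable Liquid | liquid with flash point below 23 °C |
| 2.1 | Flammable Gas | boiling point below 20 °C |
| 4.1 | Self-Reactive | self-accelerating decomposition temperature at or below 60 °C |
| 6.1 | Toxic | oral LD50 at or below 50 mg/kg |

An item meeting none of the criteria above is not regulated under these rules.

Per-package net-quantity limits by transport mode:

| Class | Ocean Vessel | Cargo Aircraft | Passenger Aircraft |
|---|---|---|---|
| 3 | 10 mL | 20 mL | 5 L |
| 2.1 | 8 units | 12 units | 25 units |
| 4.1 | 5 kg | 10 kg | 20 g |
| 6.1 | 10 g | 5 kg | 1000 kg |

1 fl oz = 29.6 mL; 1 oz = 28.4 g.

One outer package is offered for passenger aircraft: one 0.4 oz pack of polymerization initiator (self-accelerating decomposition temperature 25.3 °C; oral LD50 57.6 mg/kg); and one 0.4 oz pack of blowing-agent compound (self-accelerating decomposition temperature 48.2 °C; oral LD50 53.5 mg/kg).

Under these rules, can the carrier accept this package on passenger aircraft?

Polymerization initiator: self-accelerating decomposition temperature 25.3 °C ≤ 60 °C → Class 4.1 (Self-Reactive).
The blowing-agent compound has self-accelerating decomposition temperature 48.2 °C, which is ≤ 60 °C, so it is Class 4.1 (Self-Reactive).
Class 4.1 net quantity: (one 0.4 oz pack = 11.36 g) + (one 0.4 oz pack = 11.36 g) = 22.72 g.
22.72 g > 20 g (passenger aircraft limit, Class 4.1) — over the limit.

No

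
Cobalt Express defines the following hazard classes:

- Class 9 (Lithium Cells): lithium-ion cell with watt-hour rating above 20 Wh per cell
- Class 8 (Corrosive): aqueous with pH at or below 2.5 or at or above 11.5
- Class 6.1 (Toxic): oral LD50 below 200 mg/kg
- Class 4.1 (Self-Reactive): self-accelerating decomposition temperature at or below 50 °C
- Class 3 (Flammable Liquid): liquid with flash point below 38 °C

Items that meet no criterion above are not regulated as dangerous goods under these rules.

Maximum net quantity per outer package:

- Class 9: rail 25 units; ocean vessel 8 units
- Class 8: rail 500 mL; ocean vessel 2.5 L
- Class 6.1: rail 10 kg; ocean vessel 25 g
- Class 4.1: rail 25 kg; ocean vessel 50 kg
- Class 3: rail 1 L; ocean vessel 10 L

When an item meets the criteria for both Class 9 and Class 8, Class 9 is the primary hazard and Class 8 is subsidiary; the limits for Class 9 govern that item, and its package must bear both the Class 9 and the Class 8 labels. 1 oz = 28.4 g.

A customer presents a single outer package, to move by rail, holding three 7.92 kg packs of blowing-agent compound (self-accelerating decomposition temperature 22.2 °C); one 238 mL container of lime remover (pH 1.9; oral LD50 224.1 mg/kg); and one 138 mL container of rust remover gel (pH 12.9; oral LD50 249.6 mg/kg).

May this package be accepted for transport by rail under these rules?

Yes

Self-accelerating decomposition temperature 22.2 °C meets the Class 4.1 criterion (Self-Reactive), so the blowing-agent compound is Class 4.1.
pH 1.9 meets the Class 8 criterion (Corrosive), so the lime remover is Class 8.
With pH 12.9 (≥ 11.5), the rust remover gel falls in Class 8.
Total Class 8: 238 mL + 138 mL = 376 mL.
376 mL ≤ 500 mL (rail limit, Class 8) — within limit.
Class 4.1 quantity: three 7.92 kg packs = 23.76 kg.
23.76 kg is within the rail limit of 25 kg for Class 4.1.
Every hazard class is within its rail limit and no segregation rule is violated.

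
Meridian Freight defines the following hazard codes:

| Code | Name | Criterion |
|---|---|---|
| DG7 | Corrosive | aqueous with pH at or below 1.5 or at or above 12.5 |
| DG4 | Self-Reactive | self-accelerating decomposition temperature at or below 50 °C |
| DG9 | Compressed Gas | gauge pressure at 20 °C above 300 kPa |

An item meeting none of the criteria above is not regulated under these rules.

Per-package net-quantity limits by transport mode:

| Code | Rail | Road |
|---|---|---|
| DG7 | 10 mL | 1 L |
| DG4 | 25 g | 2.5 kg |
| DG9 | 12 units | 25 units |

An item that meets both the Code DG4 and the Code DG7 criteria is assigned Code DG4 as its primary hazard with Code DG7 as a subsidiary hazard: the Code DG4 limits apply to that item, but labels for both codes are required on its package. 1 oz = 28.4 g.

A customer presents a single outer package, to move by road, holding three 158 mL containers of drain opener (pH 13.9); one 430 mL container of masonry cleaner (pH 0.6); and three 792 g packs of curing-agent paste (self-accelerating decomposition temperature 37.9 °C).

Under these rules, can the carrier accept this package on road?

The drain opener has pH 13.9, which is ≥ 12.5, so it is Code DG7 (Corrosive).
Masonry cleaner: pH 0.6 ≤ 1.5 → Code DG7 (Corrosive).
The curing-agent paste has self-accelerating decomposition temperature 37.9 °C, which is ≤ 50 °C, so it is Code DG4 (Self-Reactive).
Code DG7 net quantity: (three 158 mL containers = 474 mL) + 430 mL = 904 mL.
904 mL is within the road limit of 1 L for Code DG7.
Code DG4 quantity: three 792 g packs = 2.376 kg.
That is within the Code DG4 road limit of 2.5 kg.
Every hazard code is within its road limit and no segregation rule is violated.

Yes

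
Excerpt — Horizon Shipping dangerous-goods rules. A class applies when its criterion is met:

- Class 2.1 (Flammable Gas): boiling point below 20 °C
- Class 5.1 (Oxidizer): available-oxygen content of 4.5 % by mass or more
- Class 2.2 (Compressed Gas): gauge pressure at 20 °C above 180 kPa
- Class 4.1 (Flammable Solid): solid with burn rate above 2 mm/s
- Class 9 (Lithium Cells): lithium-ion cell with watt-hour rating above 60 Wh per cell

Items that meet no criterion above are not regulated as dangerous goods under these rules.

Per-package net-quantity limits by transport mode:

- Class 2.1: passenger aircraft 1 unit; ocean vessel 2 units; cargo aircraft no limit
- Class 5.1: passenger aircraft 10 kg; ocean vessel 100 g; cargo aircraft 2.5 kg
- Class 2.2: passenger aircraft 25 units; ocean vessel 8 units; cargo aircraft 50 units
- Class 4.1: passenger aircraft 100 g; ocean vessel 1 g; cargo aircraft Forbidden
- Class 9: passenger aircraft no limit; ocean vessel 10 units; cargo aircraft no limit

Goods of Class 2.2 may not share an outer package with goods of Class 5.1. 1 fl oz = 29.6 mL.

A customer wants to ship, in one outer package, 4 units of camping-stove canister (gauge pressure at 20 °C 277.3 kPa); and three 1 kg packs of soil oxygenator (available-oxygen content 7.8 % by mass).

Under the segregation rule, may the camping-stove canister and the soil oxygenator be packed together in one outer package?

Gauge pressure at 20 °C 277.3 kPa meets the Class 2.2 criterion (Compressed Gas), so the camping-stove canister is Class 2.2.
Available-oxygen content 7.8 % by mass meets the Class 5.1 criterion (Oxidizer), so the soil oxygenator is Class 5.1.
Class 2.2 and Class 5.1 may not share an outer package.

No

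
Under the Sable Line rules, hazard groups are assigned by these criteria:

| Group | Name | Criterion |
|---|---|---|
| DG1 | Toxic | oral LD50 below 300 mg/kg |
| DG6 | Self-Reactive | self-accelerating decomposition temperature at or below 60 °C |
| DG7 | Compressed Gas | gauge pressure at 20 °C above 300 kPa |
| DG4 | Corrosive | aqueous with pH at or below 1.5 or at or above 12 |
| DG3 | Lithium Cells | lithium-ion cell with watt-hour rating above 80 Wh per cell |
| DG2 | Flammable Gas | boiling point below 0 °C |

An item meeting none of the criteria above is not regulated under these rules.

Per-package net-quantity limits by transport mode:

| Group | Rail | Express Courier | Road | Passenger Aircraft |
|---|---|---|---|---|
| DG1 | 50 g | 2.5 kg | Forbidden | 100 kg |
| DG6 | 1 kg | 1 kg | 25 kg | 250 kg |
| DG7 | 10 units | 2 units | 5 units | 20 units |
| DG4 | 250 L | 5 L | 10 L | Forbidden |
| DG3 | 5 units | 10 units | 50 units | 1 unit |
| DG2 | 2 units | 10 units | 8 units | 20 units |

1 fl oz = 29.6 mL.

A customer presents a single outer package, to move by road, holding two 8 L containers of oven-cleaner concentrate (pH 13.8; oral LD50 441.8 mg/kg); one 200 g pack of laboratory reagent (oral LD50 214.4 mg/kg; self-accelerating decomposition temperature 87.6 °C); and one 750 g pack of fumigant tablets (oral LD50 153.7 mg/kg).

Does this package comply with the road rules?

With pH 13.8 (≥ 12), the oven-cleaner concentrate falls in Group DG4.
With oral LD50 214.4 mg/kg (< 300 mg/kg), the laboratory reagent falls in Group DG1.
With oral LD50 153.7 mg/kg (< 300 mg/kg), the fumigant tablets fall in Group DG1.
Group DG4 quantity: two 8 L containers = 16 L.
16 L > 10 L (road limit, Group DG4) — over the limit.
Total Group DG1: 200 g + 750 g = 950 g.
By road, Group DG1 is Forbidden regardless of quantity.

No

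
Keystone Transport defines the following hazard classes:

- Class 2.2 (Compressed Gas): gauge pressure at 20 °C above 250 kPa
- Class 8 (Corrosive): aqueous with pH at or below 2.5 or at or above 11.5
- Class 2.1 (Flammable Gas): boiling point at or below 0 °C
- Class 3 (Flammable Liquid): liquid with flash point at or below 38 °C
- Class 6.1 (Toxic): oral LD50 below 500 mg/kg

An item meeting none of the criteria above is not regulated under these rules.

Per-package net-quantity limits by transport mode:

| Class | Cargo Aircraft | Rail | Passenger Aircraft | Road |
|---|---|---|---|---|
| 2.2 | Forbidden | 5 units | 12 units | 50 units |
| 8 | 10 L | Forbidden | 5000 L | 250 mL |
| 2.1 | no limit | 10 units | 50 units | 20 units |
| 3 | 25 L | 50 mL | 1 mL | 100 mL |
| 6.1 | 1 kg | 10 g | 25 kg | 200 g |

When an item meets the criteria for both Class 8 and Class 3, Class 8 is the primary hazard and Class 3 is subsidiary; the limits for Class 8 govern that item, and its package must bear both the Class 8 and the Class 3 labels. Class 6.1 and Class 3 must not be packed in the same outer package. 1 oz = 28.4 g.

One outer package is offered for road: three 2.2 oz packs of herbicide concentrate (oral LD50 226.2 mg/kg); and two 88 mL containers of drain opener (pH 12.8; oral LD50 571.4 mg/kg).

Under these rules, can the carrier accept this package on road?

Oral LD50 226.2 mg/kg meets the Class 6.1 criterion (Toxic), so the herbicide concentrate is Class 6.1.
The drain opener has pH 12.8, which is ≥ 11.5, so it is Class 8 (Corrosive).
Class 8 quantity: two 88 mL containers = 176 mL.
That is within the Class 8 road limit of 250 mL.
Class 6.1 quantity: three 2.2 oz packs = 187.44 g.
187.44 g is within the road limit of 200 g for Class 6.1.
The segregation rule (Class 6.1 with Class 3) does not apply to Class 8 with Class 6.1.
Every hazard class is within its road limit and no segregation rule is violated.

Yes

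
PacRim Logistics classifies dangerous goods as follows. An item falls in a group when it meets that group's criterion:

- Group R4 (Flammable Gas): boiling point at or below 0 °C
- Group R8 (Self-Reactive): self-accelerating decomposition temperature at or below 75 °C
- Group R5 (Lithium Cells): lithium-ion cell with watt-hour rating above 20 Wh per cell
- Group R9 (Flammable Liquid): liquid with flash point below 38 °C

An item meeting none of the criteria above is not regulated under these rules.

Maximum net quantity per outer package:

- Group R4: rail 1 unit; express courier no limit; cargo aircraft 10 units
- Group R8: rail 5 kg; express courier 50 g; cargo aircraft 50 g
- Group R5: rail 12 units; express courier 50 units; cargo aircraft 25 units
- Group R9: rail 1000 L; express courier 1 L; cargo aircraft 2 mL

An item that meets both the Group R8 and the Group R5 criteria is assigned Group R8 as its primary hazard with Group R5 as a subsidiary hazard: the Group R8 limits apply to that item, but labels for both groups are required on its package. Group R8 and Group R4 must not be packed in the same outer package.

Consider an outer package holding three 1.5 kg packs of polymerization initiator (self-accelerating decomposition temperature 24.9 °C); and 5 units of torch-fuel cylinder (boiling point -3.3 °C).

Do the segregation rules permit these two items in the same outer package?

No

Polymerization initiator: self-accelerating decomposition temperature 24.9 °C ≤ 75 °C → Group R8 (Self-Reactive).
Torch-fuel cylinder: boiling point -3.3 °C ≤ 0 °C → Group R4 (Flammable Gas).
Group R8 and Group R4 may not share an outer package.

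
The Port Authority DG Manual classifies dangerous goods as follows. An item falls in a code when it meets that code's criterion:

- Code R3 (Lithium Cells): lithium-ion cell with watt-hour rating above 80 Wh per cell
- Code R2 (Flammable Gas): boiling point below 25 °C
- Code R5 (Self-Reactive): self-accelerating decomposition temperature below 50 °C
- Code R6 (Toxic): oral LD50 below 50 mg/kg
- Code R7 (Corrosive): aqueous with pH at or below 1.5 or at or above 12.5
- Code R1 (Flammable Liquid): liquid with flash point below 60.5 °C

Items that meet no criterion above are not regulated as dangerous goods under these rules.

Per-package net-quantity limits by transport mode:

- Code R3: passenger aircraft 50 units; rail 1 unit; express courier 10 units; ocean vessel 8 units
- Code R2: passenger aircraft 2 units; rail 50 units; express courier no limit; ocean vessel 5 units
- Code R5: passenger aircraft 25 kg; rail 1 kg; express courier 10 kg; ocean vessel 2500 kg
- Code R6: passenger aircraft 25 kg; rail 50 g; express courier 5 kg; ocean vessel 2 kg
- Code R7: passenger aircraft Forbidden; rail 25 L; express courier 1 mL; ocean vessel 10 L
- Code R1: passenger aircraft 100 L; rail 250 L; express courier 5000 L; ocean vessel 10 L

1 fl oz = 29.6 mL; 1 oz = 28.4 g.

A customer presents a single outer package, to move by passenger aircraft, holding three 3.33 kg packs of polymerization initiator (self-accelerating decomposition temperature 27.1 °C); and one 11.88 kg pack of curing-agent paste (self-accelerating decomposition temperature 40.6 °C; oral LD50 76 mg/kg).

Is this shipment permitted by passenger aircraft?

Yes

The polymerization initiator has self-accelerating decomposition temperature 27.1 °C, which is < 50 °C, so it is Code R5 (Self-Reactive).
With self-accelerating decomposition temperature 40.6 °C (< 50 °C), the curing-agent paste falls in Code R5.
Code R5 net quantity: (three 3.33 kg packs = 9.99 kg) + 11.88 kg = 21.87 kg.
21.87 kg ≤ 25 kg (passenger aircraft limit, Code R5) — within limit.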